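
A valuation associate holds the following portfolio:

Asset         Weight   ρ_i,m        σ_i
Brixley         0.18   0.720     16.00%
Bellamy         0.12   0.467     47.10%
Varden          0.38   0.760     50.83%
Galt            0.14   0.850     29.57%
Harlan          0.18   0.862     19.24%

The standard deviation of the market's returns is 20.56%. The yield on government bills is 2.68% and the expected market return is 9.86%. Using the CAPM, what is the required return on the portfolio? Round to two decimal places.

11.72%

β_Brixley = 0.720 × 16.00% / 20.56% = 0.5603
β_Bellamy = 0.467 × 47.10% / 20.56% = 1.0698
β_Varden = 0.760 × 50.83% / 20.56% = 1.8789
β_Galt = 0.850 × 29.57% / 20.56% = 1.2225
β_Harlan = 0.862 × 19.24% / 20.56% = 0.8067
β_P = Σ w_i β_i = 0.18×0.5603 + 0.12×1.0698 + 0.38×1.8789 + 0.14×1.2225 + 0.18×0.8067 = 1.2596
MRP = 9.86% − 2.68% = 7.18%
E(R_P) = R_f + β_P × MRP = 2.68% + 1.2596 × 7.18% = 11.72%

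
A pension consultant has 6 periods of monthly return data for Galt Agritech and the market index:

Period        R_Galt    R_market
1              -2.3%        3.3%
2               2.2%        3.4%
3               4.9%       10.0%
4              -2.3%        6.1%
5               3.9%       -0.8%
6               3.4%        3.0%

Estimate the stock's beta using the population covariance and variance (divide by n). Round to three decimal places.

Mean R_i = (-2.3 + 2.2 + 4.9 − 2.3 + 3.9 + 3.4) / 6 = 1.6333%
Mean R_m = (3.3 + 3.4 + 10.0 + 6.1 − 0.8 + 3.0) / 6 = 4.1667%
Σ(R_i − R̄_i)(R_m − R̄_m) = 1.1067  ⇒  Cov = 1.1067 / 6 = 0.1845
Σ(R_m − R̄_m)² = 65.1333  ⇒  Var(R_m) = 65.1333 / 6 = 10.8556
β = Cov / Var(R_m) = 0.1845 / 10.8556 = 0.0170

0.017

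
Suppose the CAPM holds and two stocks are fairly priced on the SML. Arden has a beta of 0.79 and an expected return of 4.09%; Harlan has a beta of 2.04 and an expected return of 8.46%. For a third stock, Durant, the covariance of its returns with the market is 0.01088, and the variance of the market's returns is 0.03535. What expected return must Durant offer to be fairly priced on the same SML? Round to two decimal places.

2.40%

MRP = (8.46% − 4.09%) / (2.04 − 0.79) = 3.4960%
R_f = 4.09% − 0.79 × 3.4960% = 1.3282%
β_Durant = Cov / Var(R_m) = 0.01088 / 0.03535 = 0.3078
E(R_Durant) = R_f + β × MRP = 1.3282% + 0.3078 × 3.4960% = 2.40%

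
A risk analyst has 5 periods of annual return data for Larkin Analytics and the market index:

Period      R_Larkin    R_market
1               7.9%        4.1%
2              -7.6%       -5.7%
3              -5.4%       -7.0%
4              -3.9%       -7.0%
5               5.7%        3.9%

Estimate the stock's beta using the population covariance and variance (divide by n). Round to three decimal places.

1.149

Mean R_i = (7.9 − 7.6 − 5.4 − 3.9 + 5.7) / 5 = -0.6600%
Mean R_m = (4.1 − 5.7 − 7.0 − 7.0 + 3.9) / 5 = -2.3400%
Σ(R_i − R̄_i)(R_m − R̄_m) = 155.3180  ⇒  Cov = 155.3180 / 5 = 31.0636
Σ(R_m − R̄_m)² = 135.1320  ⇒  Var(R_m) = 135.1320 / 5 = 27.0264
β = Cov / Var(R_m) = 31.0636 / 27.0264 = 1.1494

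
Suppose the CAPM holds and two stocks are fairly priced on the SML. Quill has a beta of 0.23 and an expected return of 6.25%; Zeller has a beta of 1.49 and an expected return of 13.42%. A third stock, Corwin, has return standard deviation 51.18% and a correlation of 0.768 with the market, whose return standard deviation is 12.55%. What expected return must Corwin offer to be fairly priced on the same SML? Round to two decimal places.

22.76%

MRP = (13.42% − 6.25%) / (1.49 − 0.23) = 5.6905%
R_f = 6.25% − 0.23 × 5.6905% = 4.9412%
β_Corwin = ρ·σ_i/σ_m = 0.768 × 51.18 / 12.55 = 3.1320
E(R_Corwin) = R_f + β × MRP = 4.9412% + 3.1320 × 5.6905% = 22.76%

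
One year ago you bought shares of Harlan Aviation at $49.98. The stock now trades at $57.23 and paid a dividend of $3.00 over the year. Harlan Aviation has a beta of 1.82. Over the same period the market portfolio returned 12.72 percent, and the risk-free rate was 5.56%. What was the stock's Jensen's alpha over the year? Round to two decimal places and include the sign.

+1.92%

Realised HPR = (P1 + D1 − P0) / P0 = (57.23 + 3.00 − 49.98) / 49.98 = 10.25 / 49.98 = 20.5082%
MRP = 12.72% − 5.56% = 7.16%
CAPM required = R_f + β·MRP = 5.56% + 1.82 × 7.16% = 18.5912%
α = realised − required = 20.5082% − 18.5912% = +1.92%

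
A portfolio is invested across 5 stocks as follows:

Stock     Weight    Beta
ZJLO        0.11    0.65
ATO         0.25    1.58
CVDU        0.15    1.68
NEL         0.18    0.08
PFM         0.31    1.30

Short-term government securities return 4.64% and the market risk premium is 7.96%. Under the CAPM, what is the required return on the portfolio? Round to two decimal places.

β_P = Σ w_i β_i = 0.11×0.65 + 0.25×1.58 + 0.15×1.68 + 0.18×0.08 + 0.31×1.30 = 1.1359
E(R_P) = R_f + β_P × MRP = 4.64% + 1.1359 × 7.96% = 13.68%

13.68%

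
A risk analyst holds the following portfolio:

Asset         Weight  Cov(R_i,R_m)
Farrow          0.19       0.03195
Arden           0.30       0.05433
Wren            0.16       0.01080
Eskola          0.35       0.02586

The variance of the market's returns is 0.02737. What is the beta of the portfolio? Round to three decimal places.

β_Farrow = 0.03195 / 0.02737 = 1.1673
β_Arden = 0.05433 / 0.02737 = 1.9850
β_Wren = 0.01080 / 0.02737 = 0.3946
β_Eskola = 0.02586 / 0.02737 = 0.9448
β_P = Σ w_i β_i = 0.19×1.1673 + 0.30×1.9850 + 0.16×0.3946 + 0.35×0.9448 = 1.2111

1.211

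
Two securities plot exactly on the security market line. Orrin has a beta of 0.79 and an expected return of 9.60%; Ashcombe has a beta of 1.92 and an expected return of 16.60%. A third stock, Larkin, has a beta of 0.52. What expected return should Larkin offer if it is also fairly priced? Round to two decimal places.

MRP (SML slope) = (16.60% − 9.60%) / (1.92 − 0.79) = 7.00% / 1.13 = 6.1947%
R_f (intercept) = 9.60% − 0.79 × 6.1947% = 4.7062%
E(R_Larkin) = R_f + β × MRP = 4.7062% + 0.52 × 6.1947% = 7.93%

7.93%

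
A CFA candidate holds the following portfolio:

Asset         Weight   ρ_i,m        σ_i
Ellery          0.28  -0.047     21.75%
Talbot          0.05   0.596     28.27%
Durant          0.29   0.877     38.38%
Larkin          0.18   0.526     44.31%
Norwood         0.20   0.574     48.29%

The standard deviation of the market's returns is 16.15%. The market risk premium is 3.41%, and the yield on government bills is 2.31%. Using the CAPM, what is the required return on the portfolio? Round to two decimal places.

β_Ellery = -0.047 × 21.75% / 16.15% = -0.0633
β_Talbot = 0.596 × 28.27% / 16.15% = 1.0433
β_Durant = 0.877 × 38.38% / 16.15% = 2.0842
β_Larkin = 0.526 × 44.31% / 16.15% = 1.4432
β_Norwood = 0.574 × 48.29% / 16.15% = 1.7163
β_P = Σ w_i β_i = 0.28×-0.0633 + 0.05×1.0433 + 0.29×2.0842 + 0.18×1.4432 + 0.20×1.7163 = 1.2419
E(R_P) = R_f + β_P × MRP = 2.31% + 1.2419 × 3.41% = 6.54%

6.54%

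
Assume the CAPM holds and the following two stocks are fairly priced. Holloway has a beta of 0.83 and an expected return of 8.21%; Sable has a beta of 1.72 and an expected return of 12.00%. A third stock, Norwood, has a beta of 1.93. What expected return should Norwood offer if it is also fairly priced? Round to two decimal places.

12.89%

MRP (SML slope) = (12.00% − 8.21%) / (1.72 − 0.83) = 3.79% / 0.89 = 4.2584%
R_f (intercept) = 8.21% − 0.83 × 4.2584% = 4.6755%
E(R_Norwood) = R_f + β × MRP = 4.6755% + 1.93 × 4.2584% = 12.89%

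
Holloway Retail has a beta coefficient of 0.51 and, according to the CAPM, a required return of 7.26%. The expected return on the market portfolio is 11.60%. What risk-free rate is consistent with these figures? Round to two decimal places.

E(R) = R_f + β(E(R_m) − R_f) = R_f(1 − β) + β·E(R_m)
7.26% = R_f × (1 − 0.51) + 0.51 × 11.60%
7.26% = R_f × 0.49 + 5.9160%
R_f = (7.26% − 5.9160%) / 0.49 = 2.74%

2.74%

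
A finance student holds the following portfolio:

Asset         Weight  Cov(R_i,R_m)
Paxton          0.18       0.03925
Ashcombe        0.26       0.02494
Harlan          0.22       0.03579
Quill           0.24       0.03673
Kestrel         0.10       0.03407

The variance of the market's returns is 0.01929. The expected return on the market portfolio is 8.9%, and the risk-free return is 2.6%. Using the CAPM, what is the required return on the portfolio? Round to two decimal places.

β_Paxton = 0.03925 / 0.01929 = 2.0347
β_Ashcombe = 0.02494 / 0.01929 = 1.2929
β_Harlan = 0.03579 / 0.01929 = 1.8554
β_Quill = 0.03673 / 0.01929 = 1.9041
β_Kestrel = 0.03407 / 0.01929 = 1.7662
β_P = Σ w_i β_i = 0.18×2.0347 + 0.26×1.2929 + 0.22×1.8554 + 0.24×1.9041 + 0.10×1.7662 = 1.7442
MRP = 8.9% − 2.6% = 6.30%
E(R_P) = R_f + β_P × MRP = 2.6% + 1.7442 × 6.3% = 13.59%

13.59%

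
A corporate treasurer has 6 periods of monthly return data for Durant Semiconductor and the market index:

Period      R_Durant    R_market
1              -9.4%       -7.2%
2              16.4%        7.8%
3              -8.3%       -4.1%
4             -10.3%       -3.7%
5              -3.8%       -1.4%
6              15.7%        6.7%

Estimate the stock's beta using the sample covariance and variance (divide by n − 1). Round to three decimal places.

1.997

Mean R_i = (-9.4 + 16.4 − 8.3 − 10.3 − 3.8 + 15.7) / 6 = 0.0500%
Mean R_m = (-7.2 + 7.8 − 4.1 − 3.7 − 1.4 + 6.7) / 6 = -0.3167%
Σ(R_i − R̄_i)(R_m − R̄_m) = 378.3450  ⇒  Cov = 378.3450 / 5 = 75.6690
Σ(R_m − R̄_m)² = 189.4283  ⇒  Var(R_m) = 189.4283 / 5 = 37.8857
β = Cov / Var(R_m) = 75.6690 / 37.8857 = 1.9973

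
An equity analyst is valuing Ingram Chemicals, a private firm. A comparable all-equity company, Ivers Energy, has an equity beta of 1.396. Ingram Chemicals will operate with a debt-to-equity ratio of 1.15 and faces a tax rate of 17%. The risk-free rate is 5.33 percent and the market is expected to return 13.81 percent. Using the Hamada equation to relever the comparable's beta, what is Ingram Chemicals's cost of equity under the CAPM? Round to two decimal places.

β_L = β_U × [1 + (1 − t)(D/E)] = 1.396 × [1 + (1 − 0.17) × 1.15]
    = 1.396 × [1 + 0.83 × 1.15] = 1.396 × 1.9545 = 2.7285
MRP = 13.81% − 5.33% = 8.48%
E(R) = R_f + β_L × MRP = 5.33% + 2.7285 × 8.48% = 28.47%

28.47%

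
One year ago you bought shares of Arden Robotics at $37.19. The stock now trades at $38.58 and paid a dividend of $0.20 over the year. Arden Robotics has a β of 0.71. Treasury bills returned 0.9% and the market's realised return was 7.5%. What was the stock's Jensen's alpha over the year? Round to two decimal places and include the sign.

-1.31%

Realised HPR = (P1 + D1 − P0) / P0 = (38.58 + 0.20 − 37.19) / 37.19 = 1.59 / 37.19 = 4.2753%
MRP = 7.5% − 0.9% = 6.60%
CAPM required = R_f + β·MRP = 0.9% + 0.71 × 6.6% = 5.5860%
α = realised − required = 4.2753% − 5.5860% = -1.31%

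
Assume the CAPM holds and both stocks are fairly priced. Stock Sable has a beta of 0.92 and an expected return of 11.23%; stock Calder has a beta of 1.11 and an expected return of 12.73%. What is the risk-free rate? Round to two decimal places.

3.97%

Both satisfy E(R) = R_f + β·MRP, so the slope of the SML is
MRP = (12.73% − 11.23%) / (1.11 − 0.92) = 1.50% / 0.19 = 7.8947%
R_f = E(R_Sable) − β_Sable·MRP = 11.23% − 0.92 × 7.8947% = 3.9669%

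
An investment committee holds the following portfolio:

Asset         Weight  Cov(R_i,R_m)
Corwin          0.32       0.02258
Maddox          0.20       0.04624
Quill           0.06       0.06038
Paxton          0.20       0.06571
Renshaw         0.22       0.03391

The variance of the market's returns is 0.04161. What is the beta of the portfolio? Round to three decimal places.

β_Corwin = 0.02258 / 0.04161 = 0.5427
β_Maddox = 0.04624 / 0.04161 = 1.1113
β_Quill = 0.06038 / 0.04161 = 1.4511
β_Paxton = 0.06571 / 0.04161 = 1.5792
β_Renshaw = 0.03391 / 0.04161 = 0.8149
β_P = Σ w_i β_i = 0.32×0.5427 + 0.20×1.1113 + 0.06×1.4511 + 0.20×1.5792 + 0.22×0.8149 = 0.9781

0.978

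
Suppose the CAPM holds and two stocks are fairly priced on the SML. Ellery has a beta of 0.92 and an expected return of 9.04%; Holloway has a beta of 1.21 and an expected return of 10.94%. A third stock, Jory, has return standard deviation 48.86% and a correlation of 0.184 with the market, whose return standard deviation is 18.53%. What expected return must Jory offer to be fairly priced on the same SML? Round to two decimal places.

MRP = (10.94% − 9.04%) / (1.21 − 0.92) = 6.5517%
R_f = 9.04% − 0.92 × 6.5517% = 3.0124%
β_Jory = ρ·σ_i/σ_m = 0.184 × 48.86 / 18.53 = 0.4852
E(R_Jory) = R_f + β × MRP = 3.0124% + 0.4852 × 6.5517% = 6.19%

6.19%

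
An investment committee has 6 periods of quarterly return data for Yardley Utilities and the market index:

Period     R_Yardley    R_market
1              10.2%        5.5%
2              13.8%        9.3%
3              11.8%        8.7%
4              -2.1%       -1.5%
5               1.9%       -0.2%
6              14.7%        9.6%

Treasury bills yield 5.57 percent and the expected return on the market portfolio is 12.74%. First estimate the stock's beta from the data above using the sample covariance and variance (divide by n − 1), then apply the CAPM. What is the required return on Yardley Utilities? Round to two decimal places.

15.38%

Mean R_i = (10.2 + 13.8 + 11.8 − 2.1 + 1.9 + 14.7) / 6 = 8.3833%
Mean R_m = (5.5 + 9.3 + 8.7 − 1.5 − 0.2 + 9.6) / 6 = 5.2333%
Σ(R_i − R̄_i)(R_m − R̄_m) = 167.7533  ⇒  Cov = 167.7533 / 5 = 33.5507
Σ(R_m − R̄_m)² = 122.5533  ⇒  Var(R_m) = 122.5533 / 5 = 24.5107
β = Cov / Var(R_m) = 33.5507 / 24.5107 = 1.3688
MRP = 12.74% − 5.57% = 7.17%
E(R) = R_f + β × MRP = 5.57% + 1.3688 × 7.17% = 15.38%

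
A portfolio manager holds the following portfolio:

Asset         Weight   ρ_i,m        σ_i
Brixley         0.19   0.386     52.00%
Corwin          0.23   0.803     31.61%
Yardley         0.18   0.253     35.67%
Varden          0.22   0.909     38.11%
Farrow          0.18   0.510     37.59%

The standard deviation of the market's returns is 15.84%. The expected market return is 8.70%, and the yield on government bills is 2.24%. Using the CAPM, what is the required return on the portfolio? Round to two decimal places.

β_Brixley = 0.386 × 52.00% / 15.84% = 1.2672
β_Corwin = 0.803 × 31.61% / 15.84% = 1.6025
β_Yardley = 0.253 × 35.67% / 15.84% = 0.5697
β_Varden = 0.909 × 38.11% / 15.84% = 2.1870
β_Farrow = 0.510 × 37.59% / 15.84% = 1.2103
β_P = Σ w_i β_i = 0.19×1.2672 + 0.23×1.6025 + 0.18×0.5697 + 0.22×2.1870 + 0.18×1.2103 = 1.4109
MRP = 8.70% − 2.24% = 6.46%
E(R_P) = R_f + β_P × MRP = 2.24% + 1.4109 × 6.46% = 11.35%

11.35%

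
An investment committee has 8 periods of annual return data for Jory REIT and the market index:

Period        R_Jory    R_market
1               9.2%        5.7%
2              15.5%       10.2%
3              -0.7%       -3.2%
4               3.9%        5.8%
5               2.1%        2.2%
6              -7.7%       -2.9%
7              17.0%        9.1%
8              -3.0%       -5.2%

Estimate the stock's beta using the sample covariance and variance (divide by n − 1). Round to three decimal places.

Mean R_i = (9.2 + 15.5 − 0.7 + 3.9 + 2.1 − 7.7 + 17.0 − 3.0) / 8 = 4.5375%
Mean R_m = (5.7 + 10.2 − 3.2 + 5.8 + 2.2 − 2.9 + 9.1 − 5.2) / 8 = 2.7125%
Σ(R_i − R̄_i)(R_m − R̄_m) = 334.1863  ⇒  Cov = 334.1863 / 7 = 47.7409
Σ(R_m − R̄_m)² = 244.6488  ⇒  Var(R_m) = 244.6488 / 7 = 34.9498
β = Cov / Var(R_m) = 47.7409 / 34.9498 = 1.3660

1.366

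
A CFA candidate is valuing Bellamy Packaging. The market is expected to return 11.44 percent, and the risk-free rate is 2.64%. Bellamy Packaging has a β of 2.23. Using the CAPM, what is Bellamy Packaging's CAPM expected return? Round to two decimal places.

22.26%

Market risk premium = E(R_m) − R_f = 11.44% − 2.64% = 8.80%
E(R) = R_f + β × MRP = 2.64% + 2.23 × 8.80% = 22.26%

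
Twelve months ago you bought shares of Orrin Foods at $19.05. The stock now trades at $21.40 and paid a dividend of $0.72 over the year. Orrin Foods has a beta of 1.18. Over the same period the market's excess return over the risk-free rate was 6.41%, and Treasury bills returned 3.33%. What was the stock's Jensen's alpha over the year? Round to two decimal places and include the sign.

+5.22%

Realised HPR = (P1 + D1 − P0) / P0 = (21.40 + 0.72 − 19.05) / 19.05 = 3.07 / 19.05 = 16.1155%
CAPM required = R_f + β·MRP = 3.33% + 1.18 × 6.41% = 10.8938%
α = realised − required = 16.1155% − 10.8938% = +5.22%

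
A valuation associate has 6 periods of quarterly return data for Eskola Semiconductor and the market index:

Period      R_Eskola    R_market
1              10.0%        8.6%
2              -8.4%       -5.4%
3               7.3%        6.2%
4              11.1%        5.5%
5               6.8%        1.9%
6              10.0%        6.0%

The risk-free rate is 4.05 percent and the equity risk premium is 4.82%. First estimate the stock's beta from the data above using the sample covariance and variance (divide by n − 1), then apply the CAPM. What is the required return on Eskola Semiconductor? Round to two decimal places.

Mean R_i = (10.0 − 8.4 + 7.3 + 11.1 + 6.8 + 10.0) / 6 = 6.1333%
Mean R_m = (8.6 − 5.4 + 6.2 + 5.5 + 1.9 + 6.0) / 6 = 3.8000%
Σ(R_i − R̄_i)(R_m − R̄_m) = 170.7500  ⇒  Cov = 170.7500 / 5 = 34.1500
Σ(R_m − R̄_m)² = 124.7800  ⇒  Var(R_m) = 124.7800 / 5 = 24.9560
β = Cov / Var(R_m) = 34.1500 / 24.9560 = 1.3684
E(R) = R_f + β × MRP = 4.05% + 1.3684 × 4.82% = 10.65%

10.65%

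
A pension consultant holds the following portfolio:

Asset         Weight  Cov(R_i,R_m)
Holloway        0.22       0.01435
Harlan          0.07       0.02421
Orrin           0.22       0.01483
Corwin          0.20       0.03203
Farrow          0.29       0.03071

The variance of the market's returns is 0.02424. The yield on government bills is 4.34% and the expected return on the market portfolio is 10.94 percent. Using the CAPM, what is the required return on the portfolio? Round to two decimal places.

β_Holloway = 0.01435 / 0.02424 = 0.5920
β_Harlan = 0.02421 / 0.02424 = 0.9988
β_Orrin = 0.01483 / 0.02424 = 0.6118
β_Corwin = 0.03203 / 0.02424 = 1.3214
β_Farrow = 0.03071 / 0.02424 = 1.2669
β_P = Σ w_i β_i = 0.22×0.5920 + 0.07×0.9988 + 0.22×0.6118 + 0.20×1.3214 + 0.29×1.2669 = 0.9664
MRP = 10.94% − 4.34% = 6.60%
E(R_P) = R_f + β_P × MRP = 4.34% + 0.9664 × 6.60% = 10.72%

10.72%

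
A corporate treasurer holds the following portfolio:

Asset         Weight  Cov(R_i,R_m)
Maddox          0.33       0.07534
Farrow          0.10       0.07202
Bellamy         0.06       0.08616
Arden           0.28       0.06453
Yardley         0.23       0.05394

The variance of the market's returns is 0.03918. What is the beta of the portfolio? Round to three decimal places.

β_Maddox = 0.07534 / 0.03918 = 1.9229
β_Farrow = 0.07202 / 0.03918 = 1.8382
β_Bellamy = 0.08616 / 0.03918 = 2.1991
β_Arden = 0.06453 / 0.03918 = 1.6470
β_Yardley = 0.05394 / 0.03918 = 1.3767
β_P = Σ w_i β_i = 0.33×1.9229 + 0.10×1.8382 + 0.06×2.1991 + 0.28×1.6470 + 0.23×1.3767 = 1.7281

1.728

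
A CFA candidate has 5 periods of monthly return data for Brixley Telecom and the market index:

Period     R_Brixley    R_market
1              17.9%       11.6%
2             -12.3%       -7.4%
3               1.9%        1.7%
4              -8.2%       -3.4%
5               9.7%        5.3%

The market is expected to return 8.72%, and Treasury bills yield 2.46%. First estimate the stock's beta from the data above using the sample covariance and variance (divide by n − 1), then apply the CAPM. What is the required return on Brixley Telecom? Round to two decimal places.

12.92%

Mean R_i = (17.9 − 12.3 + 1.9 − 8.2 + 9.7) / 5 = 1.8000%
Mean R_m = (11.6 − 7.4 + 1.7 − 3.4 + 5.3) / 5 = 1.5600%
Σ(R_i − R̄_i)(R_m − R̄_m) = 367.1400  ⇒  Cov = 367.1400 / 4 = 91.7850
Σ(R_m − R̄_m)² = 219.6920  ⇒  Var(R_m) = 219.6920 / 4 = 54.9230
β = Cov / Var(R_m) = 91.7850 / 54.9230 = 1.6712
MRP = 8.72% − 2.46% = 6.26%
E(R) = R_f + β × MRP = 2.46% + 1.6712 × 6.26% = 12.92%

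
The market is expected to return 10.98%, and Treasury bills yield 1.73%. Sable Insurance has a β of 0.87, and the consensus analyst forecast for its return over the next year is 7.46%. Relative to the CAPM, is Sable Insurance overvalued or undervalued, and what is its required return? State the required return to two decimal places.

MRP = 10.98% − 1.73% = 9.25%
Required return = R_f + β·MRP = 1.73% + 0.87 × 9.25% = 9.78%
Forecast 7.46% < required 9.78% → the stock plots below the SML → overvalued.

Overvalued; required return 9.78%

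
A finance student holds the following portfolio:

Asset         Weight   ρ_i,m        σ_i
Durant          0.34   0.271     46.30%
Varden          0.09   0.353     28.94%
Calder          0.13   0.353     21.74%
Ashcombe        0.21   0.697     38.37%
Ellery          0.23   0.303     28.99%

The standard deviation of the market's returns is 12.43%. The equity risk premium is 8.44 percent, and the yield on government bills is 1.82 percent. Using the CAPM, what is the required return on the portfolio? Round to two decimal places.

11.20%

β_Durant = 0.271 × 46.30% / 12.43% = 1.0094
β_Varden = 0.353 × 28.94% / 12.43% = 0.8219
β_Calder = 0.353 × 21.74% / 12.43% = 0.6174
β_Ashcombe = 0.697 × 38.37% / 12.43% = 2.1516
β_Ellery = 0.303 × 28.99% / 12.43% = 0.7067
β_P = Σ w_i β_i = 0.34×1.0094 + 0.09×0.8219 + 0.13×0.6174 + 0.21×2.1516 + 0.23×0.7067 = 1.1118
E(R_P) = R_f + β_P × MRP = 1.82% + 1.1118 × 8.44% = 11.20%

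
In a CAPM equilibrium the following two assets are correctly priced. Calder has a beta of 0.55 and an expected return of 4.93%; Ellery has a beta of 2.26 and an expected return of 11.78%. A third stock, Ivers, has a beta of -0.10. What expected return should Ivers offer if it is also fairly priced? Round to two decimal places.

MRP (SML slope) = (11.78% − 4.93%) / (2.26 − 0.55) = 6.85% / 1.71 = 4.0058%
R_f (intercept) = 4.93% − 0.55 × 4.0058% = 2.7268%
E(R_Ivers) = R_f + β × MRP = 2.7268% + -0.10 × 4.0058% = 2.33%

2.33%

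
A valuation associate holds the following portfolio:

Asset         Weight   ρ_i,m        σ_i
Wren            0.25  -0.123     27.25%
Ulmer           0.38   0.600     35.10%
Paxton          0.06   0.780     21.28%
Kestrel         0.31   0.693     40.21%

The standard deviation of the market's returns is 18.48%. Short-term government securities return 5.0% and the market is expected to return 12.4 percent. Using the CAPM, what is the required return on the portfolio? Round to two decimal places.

11.73%

β_Wren = -0.123 × 27.25% / 18.48% = -0.1814
β_Ulmer = 0.600 × 35.10% / 18.48% = 1.1396
β_Paxton = 0.780 × 21.28% / 18.48% = 0.8982
β_Kestrel = 0.693 × 40.21% / 18.48% = 1.5079
β_P = Σ w_i β_i = 0.25×-0.1814 + 0.38×1.1396 + 0.06×0.8982 + 0.31×1.5079 = 0.9090
MRP = 12.4% − 5.0% = 7.40%
E(R_P) = R_f + β_P × MRP = 5.0% + 0.9090 × 7.4% = 11.73%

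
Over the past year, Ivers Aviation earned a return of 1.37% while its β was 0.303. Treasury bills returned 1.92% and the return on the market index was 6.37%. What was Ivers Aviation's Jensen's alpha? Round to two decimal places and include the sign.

-1.90%

Market excess return = 6.37% − 1.92% = 4.45%
CAPM benchmark = R_f + β(R_m − R_f) = 1.92% + 0.303 × 4.45% = 3.26835%
α = actual − benchmark = 1.37% − 3.26835% = -1.90%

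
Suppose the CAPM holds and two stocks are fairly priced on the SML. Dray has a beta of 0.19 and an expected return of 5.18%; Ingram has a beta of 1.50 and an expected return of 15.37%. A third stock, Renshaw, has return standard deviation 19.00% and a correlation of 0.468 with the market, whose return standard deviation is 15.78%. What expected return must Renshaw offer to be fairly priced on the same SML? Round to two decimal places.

8.09%

MRP = (15.37% − 5.18%) / (1.50 − 0.19) = 7.7786%
R_f = 5.18% − 0.19 × 7.7786% = 3.7021%
β_Renshaw = ρ·σ_i/σ_m = 0.468 × 19.00 / 15.78 = 0.5635
E(R_Renshaw) = R_f + β × MRP = 3.7021% + 0.5635 × 7.7786% = 8.09%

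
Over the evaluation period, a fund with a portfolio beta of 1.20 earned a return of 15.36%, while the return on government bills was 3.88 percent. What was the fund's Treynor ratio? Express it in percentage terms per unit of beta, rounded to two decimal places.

Treynor = (R_P − R_f) / β_P = (15.36% − 3.88%) / 1.2000 = 11.48% / 1.2000 = 9.57%

9.57%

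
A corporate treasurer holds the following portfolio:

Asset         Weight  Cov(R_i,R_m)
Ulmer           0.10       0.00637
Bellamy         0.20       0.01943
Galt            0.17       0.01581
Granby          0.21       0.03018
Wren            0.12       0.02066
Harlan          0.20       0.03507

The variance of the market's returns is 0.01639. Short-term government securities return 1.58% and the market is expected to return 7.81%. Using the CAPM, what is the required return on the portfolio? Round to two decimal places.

β_Ulmer = 0.00637 / 0.01639 = 0.3887
β_Bellamy = 0.01943 / 0.01639 = 1.1855
β_Galt = 0.01581 / 0.01639 = 0.9646
β_Granby = 0.03018 / 0.01639 = 1.8414
β_Wren = 0.02066 / 0.01639 = 1.2605
β_Harlan = 0.03507 / 0.01639 = 2.1397
β_P = Σ w_i β_i = 0.10×0.3887 + 0.20×1.1855 + 0.17×0.9646 + 0.21×1.8414 + 0.12×1.2605 + 0.20×2.1397 = 1.4058
MRP = 7.81% − 1.58% = 6.23%
E(R_P) = R_f + β_P × MRP = 1.58% + 1.4058 × 6.23% = 10.34%

10.34%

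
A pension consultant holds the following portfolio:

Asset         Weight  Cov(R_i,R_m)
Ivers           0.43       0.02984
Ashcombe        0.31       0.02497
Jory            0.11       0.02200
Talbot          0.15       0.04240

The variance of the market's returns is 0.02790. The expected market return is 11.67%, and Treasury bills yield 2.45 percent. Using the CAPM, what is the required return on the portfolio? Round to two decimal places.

β_Ivers = 0.02984 / 0.02790 = 1.0695
β_Ashcombe = 0.02497 / 0.02790 = 0.8950
β_Jory = 0.02200 / 0.02790 = 0.7885
β_Talbot = 0.04240 / 0.02790 = 1.5197
β_P = Σ w_i β_i = 0.43×1.0695 + 0.31×0.8950 + 0.11×0.7885 + 0.15×1.5197 = 1.0520
MRP = 11.67% − 2.45% = 9.22%
E(R_P) = R_f + β_P × MRP = 2.45% + 1.0520 × 9.22% = 12.15%

12.15%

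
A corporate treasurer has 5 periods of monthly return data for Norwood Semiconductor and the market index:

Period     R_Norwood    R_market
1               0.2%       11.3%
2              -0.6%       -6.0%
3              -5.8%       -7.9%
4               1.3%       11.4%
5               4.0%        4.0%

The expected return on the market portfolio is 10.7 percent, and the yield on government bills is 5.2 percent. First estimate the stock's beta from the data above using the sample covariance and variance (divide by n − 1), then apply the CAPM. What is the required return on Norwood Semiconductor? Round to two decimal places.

Mean R_i = (0.2 − 0.6 − 5.8 + 1.3 + 4.0) / 5 = -0.1800%
Mean R_m = (11.3 − 6.0 − 7.9 + 11.4 + 4.0) / 5 = 2.5600%
Σ(R_i − R̄_i)(R_m − R̄_m) = 84.8040  ⇒  Cov = 84.8040 / 4 = 21.2010
Σ(R_m − R̄_m)² = 339.2920  ⇒  Var(R_m) = 339.2920 / 4 = 84.8230
β = Cov / Var(R_m) = 21.2010 / 84.8230 = 0.2499
MRP = 10.7% − 5.2% = 5.50%
E(R) = R_f + β × MRP = 5.2% + 0.2499 × 5.5% = 6.57%

6.57%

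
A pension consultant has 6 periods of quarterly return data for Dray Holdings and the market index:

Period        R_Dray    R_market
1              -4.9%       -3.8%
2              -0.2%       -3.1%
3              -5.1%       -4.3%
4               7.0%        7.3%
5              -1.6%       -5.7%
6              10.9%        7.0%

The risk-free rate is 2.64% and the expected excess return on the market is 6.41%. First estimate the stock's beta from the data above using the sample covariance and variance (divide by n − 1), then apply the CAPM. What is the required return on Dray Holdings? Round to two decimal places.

9.20%

Mean R_i = (-4.9 − 0.2 − 5.1 + 7.0 − 1.6 + 10.9) / 6 = 1.0167%
Mean R_m = (-3.8 − 3.1 − 4.3 + 7.3 − 5.7 + 7.0) / 6 = -0.4333%
Σ(R_i − R̄_i)(R_m − R̄_m) = 180.3333  ⇒  Cov = 180.3333 / 5 = 36.0667
Σ(R_m − R̄_m)² = 176.1933  ⇒  Var(R_m) = 176.1933 / 5 = 35.2387
β = Cov / Var(R_m) = 36.0667 / 35.2387 = 1.0235
E(R) = R_f + β × MRP = 2.64% + 1.0235 × 6.41% = 9.20%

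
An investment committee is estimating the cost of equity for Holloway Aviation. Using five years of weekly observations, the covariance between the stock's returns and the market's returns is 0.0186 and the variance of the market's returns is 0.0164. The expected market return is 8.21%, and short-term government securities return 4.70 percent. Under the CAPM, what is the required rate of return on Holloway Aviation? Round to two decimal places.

8.68%

β = Cov(R_i, R_m) / Var(R_m) = 0.0186 / 0.0164 = 1.1341
MRP = 8.21% − 4.70% = 3.51%
E(R) = R_f + β × MRP = 4.70% + 1.1341 × 3.51% = 8.68%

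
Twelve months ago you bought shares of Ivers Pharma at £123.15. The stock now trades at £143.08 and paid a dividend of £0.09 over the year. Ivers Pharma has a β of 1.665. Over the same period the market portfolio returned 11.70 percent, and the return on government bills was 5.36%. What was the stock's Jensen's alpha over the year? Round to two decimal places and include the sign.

Realised HPR = (P1 + D1 − P0) / P0 = (143.08 + 0.09 − 123.15) / 123.15 = 20.02 / 123.15 = 16.2566%
MRP = 11.70% − 5.36% = 6.34%
CAPM required = R_f + β·MRP = 5.36% + 1.665 × 6.34% = 15.91610%
α = realised − required = 16.2566% − 15.91610% = +0.34%

+0.34%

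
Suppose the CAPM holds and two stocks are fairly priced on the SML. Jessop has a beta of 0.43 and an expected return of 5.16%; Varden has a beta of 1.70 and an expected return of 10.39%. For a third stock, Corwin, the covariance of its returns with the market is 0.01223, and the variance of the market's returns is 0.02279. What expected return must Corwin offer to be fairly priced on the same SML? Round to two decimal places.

MRP = (10.39% − 5.16%) / (1.70 − 0.43) = 4.1181%
R_f = 5.16% − 0.43 × 4.1181% = 3.3892%
β_Corwin = Cov / Var(R_m) = 0.01223 / 0.02279 = 0.5366
E(R_Corwin) = R_f + β × MRP = 3.3892% + 0.5366 × 4.1181% = 5.60%

5.60%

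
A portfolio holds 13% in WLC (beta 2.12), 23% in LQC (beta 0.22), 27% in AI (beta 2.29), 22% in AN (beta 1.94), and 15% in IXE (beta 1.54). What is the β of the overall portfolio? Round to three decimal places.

β_P = Σ w_i β_i = 0.13×2.12 + 0.23×0.22 + 0.27×2.29 + 0.22×1.94 + 0.15×1.54 = 1.6023

1.602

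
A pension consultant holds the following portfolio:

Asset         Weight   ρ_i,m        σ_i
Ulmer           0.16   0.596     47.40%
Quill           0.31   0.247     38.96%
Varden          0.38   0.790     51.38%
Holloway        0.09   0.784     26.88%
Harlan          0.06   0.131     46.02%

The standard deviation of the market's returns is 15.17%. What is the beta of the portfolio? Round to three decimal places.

β_Ulmer = 0.596 × 47.40% / 15.17% = 1.8623
β_Quill = 0.247 × 38.96% / 15.17% = 0.6344
β_Varden = 0.790 × 51.38% / 15.17% = 2.6757
β_Holloway = 0.784 × 26.88% / 15.17% = 1.3892
β_Harlan = 0.131 × 46.02% / 15.17% = 0.3974
β_P = Σ w_i β_i = 0.16×1.8623 + 0.31×0.6344 + 0.38×2.6757 + 0.09×1.3892 + 0.06×0.3974 = 1.6603

1.660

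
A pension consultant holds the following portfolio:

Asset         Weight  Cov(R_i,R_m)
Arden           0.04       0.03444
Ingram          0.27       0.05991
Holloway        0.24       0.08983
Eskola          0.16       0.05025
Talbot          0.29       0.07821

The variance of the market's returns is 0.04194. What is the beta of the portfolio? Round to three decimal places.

β_Arden = 0.03444 / 0.04194 = 0.8212
β_Ingram = 0.05991 / 0.04194 = 1.4285
β_Holloway = 0.08983 / 0.04194 = 2.1419
β_Eskola = 0.05025 / 0.04194 = 1.1981
β_Talbot = 0.07821 / 0.04194 = 1.8648
β_P = Σ w_i β_i = 0.04×0.8212 + 0.27×1.4285 + 0.24×2.1419 + 0.16×1.1981 + 0.29×1.8648 = 1.6651

1.665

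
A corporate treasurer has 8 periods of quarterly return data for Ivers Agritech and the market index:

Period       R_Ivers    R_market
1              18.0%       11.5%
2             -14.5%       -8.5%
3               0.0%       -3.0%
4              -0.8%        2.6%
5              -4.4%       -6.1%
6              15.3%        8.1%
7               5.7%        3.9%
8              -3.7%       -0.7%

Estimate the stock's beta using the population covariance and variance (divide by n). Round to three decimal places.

Mean R_i = (18.0 − 14.5 + 0.0 − 0.8 − 4.4 + 15.3 + 5.7 − 3.7) / 8 = 1.9500%
Mean R_m = (11.5 − 8.5 − 3.0 + 2.6 − 6.1 + 8.1 + 3.9 − 0.7) / 8 = 0.9750%
Σ(R_i − R̄_i)(R_m − R̄_m) = 488.5500  ⇒  Cov = 488.5500 / 8 = 61.0688
Σ(R_m − R̄_m)² = 331.1750  ⇒  Var(R_m) = 331.1750 / 8 = 41.3969
β = Cov / Var(R_m) = 61.0688 / 41.3969 = 1.4752

1.475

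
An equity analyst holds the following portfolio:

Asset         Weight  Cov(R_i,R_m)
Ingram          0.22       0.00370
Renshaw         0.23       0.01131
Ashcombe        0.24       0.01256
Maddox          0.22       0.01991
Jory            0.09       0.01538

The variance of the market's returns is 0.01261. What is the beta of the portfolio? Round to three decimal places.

β_Ingram = 0.00370 / 0.01261 = 0.2934
β_Renshaw = 0.01131 / 0.01261 = 0.8969
β_Ashcombe = 0.01256 / 0.01261 = 0.9960
β_Maddox = 0.01991 / 0.01261 = 1.5789
β_Jory = 0.01538 / 0.01261 = 1.2197
β_P = Σ w_i β_i = 0.22×0.2934 + 0.23×0.8969 + 0.24×0.9960 + 0.22×1.5789 + 0.09×1.2197 = 0.9670

0.967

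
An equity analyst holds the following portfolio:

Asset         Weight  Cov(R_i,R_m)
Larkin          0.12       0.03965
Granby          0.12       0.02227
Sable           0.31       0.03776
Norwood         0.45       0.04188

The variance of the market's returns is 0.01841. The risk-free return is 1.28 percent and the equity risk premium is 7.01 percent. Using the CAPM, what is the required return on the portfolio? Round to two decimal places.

β_Larkin = 0.03965 / 0.01841 = 2.1537
β_Granby = 0.02227 / 0.01841 = 1.2097
β_Sable = 0.03776 / 0.01841 = 2.0511
β_Norwood = 0.04188 / 0.01841 = 2.2749
β_P = Σ w_i β_i = 0.12×2.1537 + 0.12×1.2097 + 0.31×2.0511 + 0.45×2.2749 = 2.0632
E(R_P) = R_f + β_P × MRP = 1.28% + 2.0632 × 7.01% = 15.74%

15.74%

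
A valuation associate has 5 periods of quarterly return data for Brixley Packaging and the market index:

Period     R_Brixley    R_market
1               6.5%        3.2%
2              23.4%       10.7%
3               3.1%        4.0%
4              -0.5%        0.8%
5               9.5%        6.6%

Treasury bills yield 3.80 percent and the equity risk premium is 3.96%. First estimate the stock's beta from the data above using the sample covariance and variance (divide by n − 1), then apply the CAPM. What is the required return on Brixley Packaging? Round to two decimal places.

13.08%

Mean R_i = (6.5 + 23.4 + 3.1 − 0.5 + 9.5) / 5 = 8.4000%
Mean R_m = (3.2 + 10.7 + 4.0 + 0.8 + 6.6) / 5 = 5.0600%
Σ(R_i − R̄_i)(R_m − R̄_m) = 133.3600  ⇒  Cov = 133.3600 / 4 = 33.3400
Σ(R_m − R̄_m)² = 56.9120  ⇒  Var(R_m) = 56.9120 / 4 = 14.2280
β = Cov / Var(R_m) = 33.3400 / 14.2280 = 2.3433
E(R) = R_f + β × MRP = 3.80% + 2.3433 × 3.96% = 13.08%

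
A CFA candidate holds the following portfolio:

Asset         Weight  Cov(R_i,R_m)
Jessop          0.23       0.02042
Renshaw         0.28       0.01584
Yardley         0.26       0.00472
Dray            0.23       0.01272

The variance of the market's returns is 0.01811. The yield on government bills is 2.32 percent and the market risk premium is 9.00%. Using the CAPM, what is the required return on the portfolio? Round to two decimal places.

8.92%

β_Jessop = 0.02042 / 0.01811 = 1.1276
β_Renshaw = 0.01584 / 0.01811 = 0.8747
β_Yardley = 0.00472 / 0.01811 = 0.2606
β_Dray = 0.01272 / 0.01811 = 0.7024
β_P = Σ w_i β_i = 0.23×1.1276 + 0.28×0.8747 + 0.26×0.2606 + 0.23×0.7024 = 0.7336
E(R_P) = R_f + β_P × MRP = 2.32% + 0.7336 × 9.00% = 8.92%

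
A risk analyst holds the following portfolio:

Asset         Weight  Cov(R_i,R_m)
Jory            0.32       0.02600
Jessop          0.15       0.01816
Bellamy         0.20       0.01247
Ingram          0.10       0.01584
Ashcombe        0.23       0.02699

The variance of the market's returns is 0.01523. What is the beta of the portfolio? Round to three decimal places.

1.401

β_Jory = 0.02600 / 0.01523 = 1.7072
β_Jessop = 0.01816 / 0.01523 = 1.1924
β_Bellamy = 0.01247 / 0.01523 = 0.8188
β_Ingram = 0.01584 / 0.01523 = 1.0401
β_Ashcombe = 0.02699 / 0.01523 = 1.7722
β_P = Σ w_i β_i = 0.32×1.7072 + 0.15×1.1924 + 0.20×0.8188 + 0.10×1.0401 + 0.23×1.7722 = 1.4005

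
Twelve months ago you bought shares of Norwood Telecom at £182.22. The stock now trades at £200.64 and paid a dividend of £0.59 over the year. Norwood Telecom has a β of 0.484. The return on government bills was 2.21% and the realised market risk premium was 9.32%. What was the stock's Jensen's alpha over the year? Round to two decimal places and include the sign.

Realised HPR = (P1 + D1 − P0) / P0 = (200.64 + 0.59 − 182.22) / 182.22 = 19.01 / 182.22 = 10.4324%
CAPM required = R_f + β·MRP = 2.21% + 0.484 × 9.32% = 6.72088%
α = realised − required = 10.4324% − 6.72088% = +3.71%

+3.71%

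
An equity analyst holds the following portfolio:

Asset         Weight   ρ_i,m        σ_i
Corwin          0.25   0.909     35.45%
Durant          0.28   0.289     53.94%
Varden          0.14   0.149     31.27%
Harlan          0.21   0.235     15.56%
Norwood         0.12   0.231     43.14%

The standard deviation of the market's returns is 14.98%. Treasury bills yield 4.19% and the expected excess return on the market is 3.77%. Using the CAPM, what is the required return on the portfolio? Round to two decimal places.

7.97%

β_Corwin = 0.909 × 35.45% / 14.98% = 2.1511
β_Durant = 0.289 × 53.94% / 14.98% = 1.0406
β_Varden = 0.149 × 31.27% / 14.98% = 0.3110
β_Harlan = 0.235 × 15.56% / 14.98% = 0.2441
β_Norwood = 0.231 × 43.14% / 14.98% = 0.6652
β_P = Σ w_i β_i = 0.25×2.1511 + 0.28×1.0406 + 0.14×0.3110 + 0.21×0.2441 + 0.12×0.6652 = 1.0038
E(R_P) = R_f + β_P × MRP = 4.19% + 1.0038 × 3.77% = 7.97%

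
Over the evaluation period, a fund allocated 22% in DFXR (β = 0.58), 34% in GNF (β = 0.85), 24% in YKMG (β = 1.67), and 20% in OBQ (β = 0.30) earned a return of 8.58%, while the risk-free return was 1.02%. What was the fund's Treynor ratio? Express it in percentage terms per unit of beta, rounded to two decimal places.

8.62%

β_P = 0.22×0.58 + 0.34×0.85 + 0.24×1.67 + 0.20×0.30 = 0.8774
Treynor = (R_P − R_f) / β_P = (8.58% − 1.02%) / 0.8774 = 7.56% / 0.8774 = 8.62%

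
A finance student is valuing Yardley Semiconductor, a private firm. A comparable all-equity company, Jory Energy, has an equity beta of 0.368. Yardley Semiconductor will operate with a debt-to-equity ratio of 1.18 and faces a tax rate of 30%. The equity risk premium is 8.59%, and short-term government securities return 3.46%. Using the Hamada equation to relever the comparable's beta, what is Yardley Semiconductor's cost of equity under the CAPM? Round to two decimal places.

9.23%

β_L = β_U × [1 + (1 − t)(D/E)] = 0.368 × [1 + (1 − 0.30) × 1.18]
    = 0.368 × [1 + 0.70 × 1.18] = 0.368 × 1.8260 = 0.6720
E(R) = R_f + β_L × MRP = 3.46% + 0.6720 × 8.59% = 9.23%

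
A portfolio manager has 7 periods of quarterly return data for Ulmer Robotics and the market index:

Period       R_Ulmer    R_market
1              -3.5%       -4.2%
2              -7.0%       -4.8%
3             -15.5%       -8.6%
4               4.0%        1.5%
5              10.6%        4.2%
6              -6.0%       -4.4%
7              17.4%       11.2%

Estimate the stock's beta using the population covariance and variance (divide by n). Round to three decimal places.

Mean R_i = (-3.5 − 7.0 − 15.5 + 4.0 + 10.6 − 6.0 + 17.4) / 7 = 0.0000%
Mean R_m = (-4.2 − 4.8 − 8.6 + 1.5 + 4.2 − 4.4 + 11.2) / 7 = -0.7286%
Σ(R_i − R̄_i)(R_m − R̄_m) = 453.4000  ⇒  Cov = 453.4000 / 7 = 64.7714
Σ(R_m − R̄_m)² = 275.6143  ⇒  Var(R_m) = 275.6143 / 7 = 39.3735
β = Cov / Var(R_m) = 64.7714 / 39.3735 = 1.6451

1.645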